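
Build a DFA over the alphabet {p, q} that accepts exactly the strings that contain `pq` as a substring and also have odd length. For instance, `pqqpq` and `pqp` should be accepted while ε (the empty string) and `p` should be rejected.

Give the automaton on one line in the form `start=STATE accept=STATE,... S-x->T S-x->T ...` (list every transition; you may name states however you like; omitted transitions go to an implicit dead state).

start=s0 accept=s5 s0-p->s1 s0-q->s2 s1-p->s3 s1-q->s4 s2-p->s3 s2-q->s0 s3-p->s1 s3-q->s5 s4-p->s5 s4-q->s5 s5-p->s4 s5-q->s4

Handle the two conditions separately and then intersect. One (3 states) tracks whether and how much of `pq` has been seen; the other (2 states) tracks the input length modulo 2. Each combined state is a pair, one component from each; accept when both components accept.
With 6 states:
        p   q  
>  s0   s1  s2 
   s1   s3  s4 
   s2   s3  s0 
   s3   s1  s5 
   s4   s5  s5 
 * s5   s4  s4 
(> = start, * = accepting)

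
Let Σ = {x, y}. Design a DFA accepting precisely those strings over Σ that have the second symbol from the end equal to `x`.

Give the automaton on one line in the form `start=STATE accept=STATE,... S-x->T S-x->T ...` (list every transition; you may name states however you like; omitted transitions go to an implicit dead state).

start=S0 accept=S3,S4 S0-x->S1 S0-y->S2 S1-x->S3 S1-y->S4 S2-x->S5 S2-y->S6 S3-x->S3 S3-y->S4 S4-x->S5 S4-y->S6 S5-x->S3 S5-y->S4 S6-x->S5 S6-y->S6

Because acceptance depends on a position counted from the end, the machine has to buffer the most recent 2 symbols. Make each state the string of the last up-to-2 symbols read; on input `x` shift the window left and append `x`. Accept when the buffered window has length 2 and begins with `x`.
        x   y  
>  S0   S1  S2 
   S1   S3  S4 
   S2   S5  S6 
 * S3   S3  S4 
 * S4   S5  S6 
   S5   S3  S4 
   S6   S5  S6 
(> = start, * = accepting)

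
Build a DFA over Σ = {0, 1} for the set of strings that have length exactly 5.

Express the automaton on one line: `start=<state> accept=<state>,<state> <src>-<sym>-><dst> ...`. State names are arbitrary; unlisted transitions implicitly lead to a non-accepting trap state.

Count input length up to 6: every symbol moves from A toward G, which means 'more than 5' and absorbs. Accept from {F}.
       0  1 
>  A   B  B 
   B   C  C 
   C   D  D 
   D   E  E 
   E   F  F 
 * F   G  G 
   G   G  G 
(> = start, * = accepting)

start=A accept=F A-0->B A-1->B B-0->C B-1->C C-0->D C-1->D D-0->E D-1->E E-0->F E-1->F F-0->G F-1->G G-0->G G-1->G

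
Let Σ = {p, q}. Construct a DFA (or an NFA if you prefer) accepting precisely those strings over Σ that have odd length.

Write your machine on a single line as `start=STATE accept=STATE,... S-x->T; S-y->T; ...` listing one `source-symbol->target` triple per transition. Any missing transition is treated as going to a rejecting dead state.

Only the length mod 2 matters, so use a 2-cycle: from any state, every input symbol moves to the next state, wrapping B back to A. Mark B accepting.
With 2 states:
       p  q 
>  A   B  B 
 * B   A  A 
(> = start, * = accepting)

start=A; accept=B; A-p->B; A-q->B; B-p->A; B-q->A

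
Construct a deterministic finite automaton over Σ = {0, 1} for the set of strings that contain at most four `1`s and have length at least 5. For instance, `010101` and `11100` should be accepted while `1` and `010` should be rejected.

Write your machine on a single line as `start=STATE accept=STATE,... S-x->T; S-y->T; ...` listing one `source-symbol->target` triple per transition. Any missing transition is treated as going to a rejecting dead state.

start=s0; accept=s15,s16,s17,s18,s19; s0-0->s1; s0-1->s2; s1-0->s3; s1-1->s4; s2-0->s4; s2-1->s5; s3-0->s6; s3-1->s7; s4-0->s7; s4-1->s8; s5-0->s8; s5-1->s9; s6-0->s10; s6-1->s11; s7-0->s11; s7-1->s12; s8-0->s12; s8-1->s13; s9-0->s13; s9-1->s14; s10-0->s15; s10-1->s16; s11-0->s16; s11-1->s17; s12-0->s17; s12-1->s18; s13-0->s18; s13-1->s19; s14-0->s19; s14-1->s20; s15-0->s15; s15-1->s16; s16-0->s16; s16-1->s17; s17-0->s17; s17-1->s18; s18-0->s18; s18-1->s19; s19-0->s19; s19-1->s20; s20-0->s20; s20-1->s20

Build one automaton per condition and run them in lockstep. The first has 6 states tracking the count of `1`s, saturating at 5; the second has 7 states tracking the input length, saturating at 6. A product state is a pair (one from each), accepting exactly when both do. Minimizing collapses redundant product states.
With 21 states:
          0    1  
>  s0     s1   s2 
   s1     s3   s4 
   s2     s4   s5 
   s3     s6   s7 
   s4     s7   s8 
   s5     s8   s9 
   s6    s10  s11 
   s7    s11  s12 
   s8    s12  s13 
   s9    s13  s14 
   s10   s15  s16 
   s11   s16  s17 
   s12   s17  s18 
   s13   s18  s19 
   s14   s19  s20 
 * s15   s15  s16 
 * s16   s16  s17 
 * s17   s17  s18 
 * s18   s18  s19 
 * s19   s19  s20 
   s20   s20  s20 
(> = start, * = accepting)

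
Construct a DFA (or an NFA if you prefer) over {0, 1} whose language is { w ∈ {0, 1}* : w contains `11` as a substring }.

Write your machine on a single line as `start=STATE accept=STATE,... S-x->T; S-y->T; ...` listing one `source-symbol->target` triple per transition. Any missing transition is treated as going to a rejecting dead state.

States A..B record the length of the longest prefix of `11` that matches the current input suffix. Reaching C means `11` has been seen, and we stay there forever. Accept from C.
A 3-state machine:
       0  1 
>  A   A  B 
   B   A  C 
 * C   C  C 
(> = start, * = accepting)

start=A; accept=C; A-0->A; A-1->B; B-0->A; B-1->C; C-0->C; C-1->C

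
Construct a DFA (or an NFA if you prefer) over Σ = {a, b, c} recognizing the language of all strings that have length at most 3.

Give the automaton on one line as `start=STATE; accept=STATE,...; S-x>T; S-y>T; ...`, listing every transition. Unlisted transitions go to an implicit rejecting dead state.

Count input length up to 4: every symbol moves from s0 toward s4, which means 'more than 3' and absorbs. Accept from {s0, s1, s2, s3}.
With 5 states:
        a   b   c  
>* s0   s1  s1  s1 
 * s1   s2  s2  s2 
 * s2   s3  s3  s3 
 * s3   s4  s4  s4 
   s4   s4  s4  s4 
(> = start, * = accepting)

start=s0; accept=s0,s1,s2,s3; s0-a>s1; s0-b>s1; s0-c>s1; s1-a>s2; s1-b>s2; s1-c>s2; s2-a>s3; s2-b>s3; s2-c>s3; s3-a>s4; s3-b>s4; s3-c>s4; s4-a>s4; s4-b>s4; s4-c>s4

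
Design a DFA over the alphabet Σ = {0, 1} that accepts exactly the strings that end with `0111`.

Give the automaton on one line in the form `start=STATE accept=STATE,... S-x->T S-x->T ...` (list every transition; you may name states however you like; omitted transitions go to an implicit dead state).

Let each state record the length of the longest suffix of the input read so far that is also a prefix of `0111`. s1 means the last symbol is `0`; s2 means the last 2 symbols are `01`; s3 means the last 3 symbols are `011`; s4 means the last 4 symbols are `0111`. Accept only at s4, where the string currently ends in `0111`.
5 states suffice.
        0   1  
>  s0   s1  s0 
   s1   s1  s2 
   s2   s1  s3 
   s3   s1  s4 
 * s4   s1  s0 
(> = start, * = accepting)

start=s0 accept=s4 s0-0->s1 s0-1->s0 s1-0->s1 s1-1->s2 s2-0->s1 s2-1->s3 s3-0->s1 s3-1->s4 s4-0->s1 s4-1->s0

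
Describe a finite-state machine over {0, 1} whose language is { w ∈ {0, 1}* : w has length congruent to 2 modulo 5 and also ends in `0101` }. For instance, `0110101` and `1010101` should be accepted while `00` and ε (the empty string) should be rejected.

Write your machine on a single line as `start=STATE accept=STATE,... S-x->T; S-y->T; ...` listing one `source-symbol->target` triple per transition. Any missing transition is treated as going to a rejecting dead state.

start=s0; accept=s8; s0-0->s1; s0-1->s1; s1-0->s2; s1-1->s2; s2-0->s3; s2-1->s3; s3-0->s4; s3-1->s5; s4-0->s0; s4-1->s6; s5-0->s0; s5-1->s0; s6-0->s7; s6-1->s1; s7-0->s2; s7-1->s8; s8-0->s3; s8-1->s3

Build one automaton per condition and run them in lockstep. One (5 states) tracks the input length modulo 5; the other (5 states) tracks how much of the suffix `0101` has currently been matched. Each combined state is a pair, one component from each; accept when both components accept. After merging equivalent states the machine shrinks.
9 states suffice.
        0   1  
>  s0   s1  s1 
   s1   s2  s2 
   s2   s3  s3 
   s3   s4  s5 
   s4   s0  s6 
   s5   s0  s0 
   s6   s7  s1 
   s7   s2  s8 
 * s8   s3  s3 
(> = start, * = accepting)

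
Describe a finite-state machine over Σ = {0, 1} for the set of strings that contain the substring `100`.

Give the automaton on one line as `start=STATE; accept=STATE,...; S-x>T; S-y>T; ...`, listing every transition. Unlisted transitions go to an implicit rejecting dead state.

Track how much of `100` has been matched so far: state q0 is no progress, q3 is the absorbing accept state reached once `100` has occurred. Intermediate states record partial matches; on a mismatch, fall back to the longest reusable overlap.
4 states suffice.
        0   1  
>  q0   q0  q1 
   q1   q2  q1 
   q2   q3  q1 
 * q3   q3  q3 
(> = start, * = accepting)

start=q0; accept=q3; q0-0>q0; q0-1>q1; q1-0>q2; q1-1>q1; q2-0>q3; q2-1>q1; q3-0>q3; q3-1>q3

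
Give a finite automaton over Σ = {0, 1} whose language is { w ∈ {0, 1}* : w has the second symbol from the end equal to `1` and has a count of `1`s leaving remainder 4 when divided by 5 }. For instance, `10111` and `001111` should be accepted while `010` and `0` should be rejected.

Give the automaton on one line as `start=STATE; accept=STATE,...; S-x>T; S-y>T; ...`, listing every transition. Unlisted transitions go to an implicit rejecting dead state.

start=A; accept=O,R; A-0>B; A-1>C; B-0>D; B-1>E; C-0>F; C-1>G; D-0>D; D-1>E; E-0>F; E-1>G; F-0>H; F-1>I; G-0>J; G-1>K; H-0>H; H-1>I; I-0>J; I-1>K; J-0>L; J-1>M; K-0>N; K-1>O; L-0>L; L-1>M; M-0>N; M-1>O; N-0>P; N-1>Q; O-0>R; O-1>S; P-0>P; P-1>Q; Q-0>R; Q-1>S; R-0>T; R-1>U; S-0>V; S-1>W; T-0>T; T-1>U; U-0>V; U-1>W; V-0>D; V-1>E; W-0>F; W-1>G

Handle the two conditions separately and then intersect. The first has 7 states tracking the last 2 symbols read; the second has 5 states tracking the count of `1`s modulo 5. A product state is a pair (one from each), accepting exactly when both do.
With 23 states:
       0  1 
>  A   B  C 
   B   D  E 
   C   F  G 
   D   D  E 
   E   F  G 
   F   H  I 
   G   J  K 
   H   H  I 
   I   J  K 
   J   L  M 
   K   N  O 
   L   L  M 
   M   N  O 
   N   P  Q 
 * O   R  S 
   P   P  Q 
   Q   R  S 
 * R   T  U 
   S   V  W 
   T   T  U 
   U   V  W 
   V   D  E 
   W   F  G 
(> = start, * = accepting)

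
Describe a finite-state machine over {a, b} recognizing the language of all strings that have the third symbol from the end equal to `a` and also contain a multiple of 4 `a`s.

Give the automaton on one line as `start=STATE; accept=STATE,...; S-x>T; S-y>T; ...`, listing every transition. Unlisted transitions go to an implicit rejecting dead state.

start=s0; accept=s5,s8,s9,s12; s0-a>s1; s0-b>s0; s1-a>s2; s1-b>s1; s2-a>s3; s2-b>s4; s3-a>s5; s3-b>s6; s4-a>s7; s4-b>s4; s5-a>s1; s5-b>s8; s6-a>s9; s6-b>s10; s7-a>s11; s7-b>s6; s8-a>s1; s8-b>s12; s9-a>s1; s9-b>s13; s10-a>s14; s10-b>s10; s11-a>s1; s11-b>s8; s12-a>s1; s12-b>s0; s13-a>s1; s13-b>s12; s14-a>s1; s14-b>s13

Handle the two conditions separately and then intersect. The first has 15 states tracking the last 3 symbols read; the second has 4 states tracking the count of `a`s modulo 4. A product state is a pair (one from each), accepting exactly when both do. After merging equivalent states the machine shrinks.
          a    b  
>  s0     s1   s0 
   s1     s2   s1 
   s2     s3   s4 
   s3     s5   s6 
   s4     s7   s4 
 * s5     s1   s8 
   s6     s9  s10 
   s7    s11   s6 
 * s8     s1  s12 
 * s9     s1  s13 
   s10   s14  s10 
   s11    s1   s8 
 * s12    s1   s0 
   s13    s1  s12 
   s14    s1  s13 
(> = start, * = accepting)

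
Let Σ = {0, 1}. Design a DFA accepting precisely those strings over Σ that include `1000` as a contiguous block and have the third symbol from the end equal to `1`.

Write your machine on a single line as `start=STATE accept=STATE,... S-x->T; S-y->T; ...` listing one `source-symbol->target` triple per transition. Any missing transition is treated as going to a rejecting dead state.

Run two small machines in parallel and take their product. One (5 states) tracks whether and how much of `1000` has been seen; the other (15 states) tracks the last 3 symbols read. Each combined state is a pair, one component from each; accept when both components accept.
23 states suffice.
       0  1 
>  A   B  C 
   B   D  E 
   C   F  G 
   D   H  I 
   E   J  K 
   F   L  M 
   G   N  O 
   H   H  I 
   I   J  K 
   J   L  M 
   K   N  O 
   L   P  I 
   M   J  K 
   N   L  M 
   O   N  O 
   P   P  Q 
   Q   R  S 
   R   T  U 
   S   V  W 
 * T   P  Q 
 * U   R  S 
 * V   T  U 
 * W   V  W 
(> = start, * = accepting)

start=A; accept=T,U,V,W; A-0->B; A-1->C; B-0->D; B-1->E; C-0->F; C-1->G; D-0->H; D-1->I; E-0->J; E-1->K; F-0->L; F-1->M; G-0->N; G-1->O; H-0->H; H-1->I; I-0->J; I-1->K; J-0->L; J-1->M; K-0->N; K-1->O; L-0->P; L-1->I; M-0->J; M-1->K; N-0->L; N-1->M; O-0->N; O-1->O; P-0->P; P-1->Q; Q-0->R; Q-1->S; R-0->T; R-1->U; S-0->V; S-1->W; T-0->P; T-1->Q; U-0->R; U-1->S; V-0->T; V-1->U; W-0->V; W-1->W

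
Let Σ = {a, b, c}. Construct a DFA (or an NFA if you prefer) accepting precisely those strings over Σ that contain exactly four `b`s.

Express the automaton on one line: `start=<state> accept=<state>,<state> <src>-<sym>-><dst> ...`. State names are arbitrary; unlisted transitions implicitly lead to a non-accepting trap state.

Only the number of `b`s matters, and only up to 5. Make a chain q0 → q1 → q2 → q3 → q4 → q5 advanced by each `b` (with q5 absorbing); every other symbol self-loops. The accepting set is {q4}.
6 states suffice.
        a   b   c  
>  q0   q0  q1  q0 
   q1   q1  q2  q1 
   q2   q2  q3  q2 
   q3   q3  q4  q3 
 * q4   q4  q5  q4 
   q5   q5  q5  q5 
(> = start, * = accepting)

start=q0 accept=q4 q0-a->q0 q0-b->q1 q0-c->q0 q1-a->q1 q1-b->q2 q1-c->q1 q2-a->q2 q2-b->q3 q2-c->q2 q3-a->q3 q3-b->q4 q3-c->q3 q4-a->q4 q4-b->q5 q4-c->q4 q5-a->q5 q5-b->q5 q5-c->q5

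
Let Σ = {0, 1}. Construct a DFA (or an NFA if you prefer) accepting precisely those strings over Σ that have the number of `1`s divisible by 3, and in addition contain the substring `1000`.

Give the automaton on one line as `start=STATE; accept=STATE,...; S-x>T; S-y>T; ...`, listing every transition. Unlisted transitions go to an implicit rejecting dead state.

start=q0; accept=q12; q0-0>q0; q0-1>q1; q1-0>q2; q1-1>q3; q2-0>q4; q2-1>q3; q3-0>q5; q3-1>q6; q4-0>q7; q4-1>q3; q5-0>q8; q5-1>q6; q6-0>q9; q6-1>q1; q7-0>q7; q7-1>q10; q8-0>q10; q8-1>q6; q9-0>q11; q9-1>q1; q10-0>q10; q10-1>q12; q11-0>q12; q11-1>q1; q12-0>q12; q12-1>q7

Build one automaton per condition and run them in lockstep. The first has 3 states tracking the count of `1`s modulo 3; the second has 5 states tracking whether and how much of `1000` has been seen. A product state is a pair (one from each), accepting exactly when both do.
A 13-state machine:
          0    1  
>  q0     q0   q1 
   q1     q2   q3 
   q2     q4   q3 
   q3     q5   q6 
   q4     q7   q3 
   q5     q8   q6 
   q6     q9   q1 
   q7     q7  q10 
   q8    q10   q6 
   q9    q11   q1 
   q10   q10  q12 
   q11   q12   q1 
 * q12   q12   q7 
(> = start, * = accepting)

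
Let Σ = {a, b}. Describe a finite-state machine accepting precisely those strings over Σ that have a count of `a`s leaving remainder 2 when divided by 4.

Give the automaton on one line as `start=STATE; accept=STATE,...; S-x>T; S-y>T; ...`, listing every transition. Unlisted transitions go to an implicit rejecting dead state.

start=q0; accept=q2; q0-a>q1; q0-b>q0; q1-a>q2; q1-b>q1; q2-a>q3; q2-b>q2; q3-a>q0; q3-b>q3

The only thing that matters is how many `a`s have appeared, reduced mod 4. Use one state per residue: q0 for 0, …, q3 for 3. Reading `a` moves to the next residue; anything else stays put. q2 is accepting.
With 4 states:
        a   b  
>  q0   q1  q0 
   q1   q2  q1 
 * q2   q3  q2 
   q3   q0  q3 
(> = start, * = accepting)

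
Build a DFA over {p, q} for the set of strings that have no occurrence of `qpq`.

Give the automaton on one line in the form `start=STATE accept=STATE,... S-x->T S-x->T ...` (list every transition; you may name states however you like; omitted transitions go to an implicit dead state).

start=A accept=A,B,C A-p->A A-q->B B-p->C B-q->B C-p->A C-q->D D-p->D D-q->D

This is the complement of 'contains `qpq`'. Use the same substring-matching states — A through D holding how much of `qpq` has just been matched — but flip the accepting set: everything except the trap D accepts.
       p  q 
>* A   A  B 
 * B   C  B 
 * C   A  D 
   D   D  D 
(> = start, * = accepting)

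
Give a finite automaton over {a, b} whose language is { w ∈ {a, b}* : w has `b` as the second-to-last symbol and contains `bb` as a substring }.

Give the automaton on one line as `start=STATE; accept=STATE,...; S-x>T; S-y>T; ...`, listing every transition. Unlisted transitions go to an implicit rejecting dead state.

start=S0; accept=S6,S7; S0-a>S1; S0-b>S2; S1-a>S3; S1-b>S4; S2-a>S5; S2-b>S6; S3-a>S3; S3-b>S4; S4-a>S5; S4-b>S6; S5-a>S3; S5-b>S4; S6-a>S7; S6-b>S6; S7-a>S8; S7-b>S9; S8-a>S8; S8-b>S9; S9-a>S7; S9-b>S6

Handle the two conditions separately and then intersect. The first has 7 states tracking the last 2 symbols read; the second has 3 states tracking whether and how much of `bb` has been seen. A product state is a pair (one from each), accepting exactly when both do.
A 10-state machine:
        a   b  
>  S0   S1  S2 
   S1   S3  S4 
   S2   S5  S6 
   S3   S3  S4 
   S4   S5  S6 
   S5   S3  S4 
 * S6   S7  S6 
 * S7   S8  S9 
   S8   S8  S9 
   S9   S7  S6 
(> = start, * = accepting)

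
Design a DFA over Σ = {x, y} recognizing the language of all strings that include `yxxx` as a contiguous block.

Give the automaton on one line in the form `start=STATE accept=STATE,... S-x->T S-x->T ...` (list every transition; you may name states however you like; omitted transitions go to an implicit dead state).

Track how much of `yxxx` has been matched so far: state A is no progress, E is the absorbing accept state reached once `yxxx` has occurred. Intermediate states record partial matches; on a mismatch, fall back to the longest reusable overlap.
       x  y 
>  A   A  B 
   B   C  B 
   C   D  B 
   D   E  B 
 * E   E  E 
(> = start, * = accepting)

start=A accept=E A-x->A A-y->B B-x->C B-y->B C-x->D C-y->B D-x->E D-y->B E-x->E E-y->E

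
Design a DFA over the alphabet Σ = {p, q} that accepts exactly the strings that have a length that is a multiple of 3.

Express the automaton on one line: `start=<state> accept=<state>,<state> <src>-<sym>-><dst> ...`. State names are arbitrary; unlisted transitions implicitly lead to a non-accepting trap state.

Only the length mod 3 matters, so use a 3-cycle: from any state, every input symbol moves to the next state, wrapping C back to A. Mark A accepting.
3 states suffice.
       p  q 
>* A   B  B 
   B   C  C 
   C   A  A 
(> = start, * = accepting)

start=A accept=A A-p->B A-q->B B-p->C B-q->C C-p->A C-q->A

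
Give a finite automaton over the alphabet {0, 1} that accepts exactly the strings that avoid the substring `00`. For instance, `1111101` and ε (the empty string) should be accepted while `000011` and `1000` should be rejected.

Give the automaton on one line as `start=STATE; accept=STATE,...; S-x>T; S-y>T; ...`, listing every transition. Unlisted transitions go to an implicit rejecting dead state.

Track partial matches of the forbidden pattern `00`. State q2 is a dead state reached once `00` has occurred; every other state accepts. q0 means no part of `00` is currently matched.
With 3 states:
        0   1  
>* q0   q1  q0 
 * q1   q2  q0 
   q2   q2  q2 
(> = start, * = accepting)

start=q0; accept=q0,q1; q0-0>q1; q0-1>q0; q1-0>q2; q1-1>q0; q2-0>q2; q2-1>q2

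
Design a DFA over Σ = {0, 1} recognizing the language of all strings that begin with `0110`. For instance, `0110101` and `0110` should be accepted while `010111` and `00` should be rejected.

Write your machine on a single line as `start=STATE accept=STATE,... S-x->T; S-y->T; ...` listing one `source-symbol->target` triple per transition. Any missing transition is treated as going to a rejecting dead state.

Walk along `0110` while the input agrees: from S0 take `0` to S1, and so on. Any deviation drops to the rejecting sink S5. Once S4 is reached the prefix is confirmed and every continuation is accepted.
        0   1  
>  S0   S1  S5 
   S1   S5  S2 
   S2   S5  S3 
   S3   S4  S5 
 * S4   S4  S4 
   S5   S5  S5 
(> = start, * = accepting)

start=S0; accept=S4; S0-0->S1; S0-1->S5; S1-0->S5; S1-1->S2; S2-0->S5; S2-1->S3; S3-0->S4; S3-1->S5; S4-0->S4; S4-1->S4; S5-0->S5; S5-1->S5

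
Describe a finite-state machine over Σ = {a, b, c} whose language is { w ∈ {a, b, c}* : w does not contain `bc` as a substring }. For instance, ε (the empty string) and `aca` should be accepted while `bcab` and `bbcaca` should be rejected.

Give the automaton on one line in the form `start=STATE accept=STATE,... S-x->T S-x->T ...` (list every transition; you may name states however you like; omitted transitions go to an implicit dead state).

start=q0 accept=q0,q1 q0-a->q0 q0-b->q1 q0-c->q0 q1-a->q0 q1-b->q1 q1-c->q2 q2-a->q2 q2-b->q2 q2-c->q2

This is the complement of 'contains `bc`'. Use the same substring-matching states — q0 through q2 holding how much of `bc` has just been matched — but flip the accepting set: everything except the trap q2 accepts.
        a   b   c  
>* q0   q0  q1  q0 
 * q1   q0  q1  q2 
   q2   q2  q2  q2 
(> = start, * = accepting)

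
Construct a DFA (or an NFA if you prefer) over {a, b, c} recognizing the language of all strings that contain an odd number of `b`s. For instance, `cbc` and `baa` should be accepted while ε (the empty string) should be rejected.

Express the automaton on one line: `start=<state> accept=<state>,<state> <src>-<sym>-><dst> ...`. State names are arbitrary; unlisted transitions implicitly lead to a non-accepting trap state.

The only thing that matters is how many `b`s have appeared, reduced mod 2. Use one state per residue: q0 for 0, …, q1 for 1. Reading `b` moves to the next residue; anything else stays put. q1 is accepting.
With 2 states:
        a   b   c  
>  q0   q0  q1  q0 
 * q1   q1  q0  q1 
(> = start, * = accepting)

start=q0 accept=q1 q0-a->q0 q0-b->q1 q0-c->q0 q1-a->q1 q1-b->q0 q1-c->q1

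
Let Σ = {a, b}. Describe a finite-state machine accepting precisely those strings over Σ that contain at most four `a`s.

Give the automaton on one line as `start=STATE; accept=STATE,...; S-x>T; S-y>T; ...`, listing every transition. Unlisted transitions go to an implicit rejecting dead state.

start=S0; accept=S0,S1,S2,S3,S4; S0-a>S1; S0-b>S0; S1-a>S2; S1-b>S1; S2-a>S3; S2-b>S2; S3-a>S4; S3-b>S3; S4-a>S5; S4-b>S4; S5-a>S5; S5-b>S5

Only the number of `a`s matters, and only up to 5. Make a chain S0 → S1 → S2 → S3 → S4 → S5 advanced by each `a` (with S5 absorbing); every other symbol self-loops. The accepting set is {S0, S1, S2, S3, S4}.
        a   b  
>* S0   S1  S0 
 * S1   S2  S1 
 * S2   S3  S2 
 * S3   S4  S3 
 * S4   S5  S4 
   S5   S5  S5 
(> = start, * = accepting)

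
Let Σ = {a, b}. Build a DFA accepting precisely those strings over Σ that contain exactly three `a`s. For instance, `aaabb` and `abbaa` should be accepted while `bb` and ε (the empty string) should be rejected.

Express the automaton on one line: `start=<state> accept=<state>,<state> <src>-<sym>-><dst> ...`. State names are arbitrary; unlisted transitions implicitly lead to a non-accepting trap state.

start=q0 accept=q3 q0-a->q1 q0-b->q0 q1-a->q2 q1-b->q1 q2-a->q3 q2-b->q2 q3-a->q4 q3-b->q3 q4-a->q4 q4-b->q4

Count `a`s, saturating at 4: states q0 through q3 mean 0 through 3 `a`s seen; q4 means more than 3. Each `a` increments (capped at q4); other symbols loop. Accept from {q3}.
A 5-state machine:
        a   b  
>  q0   q1  q0 
   q1   q2  q1 
   q2   q3  q2 
 * q3   q4  q3 
   q4   q4  q4 
(> = start, * = accepting)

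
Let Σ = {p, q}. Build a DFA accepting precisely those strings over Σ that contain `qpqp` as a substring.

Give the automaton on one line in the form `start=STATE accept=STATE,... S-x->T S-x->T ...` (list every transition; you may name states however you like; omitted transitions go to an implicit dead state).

Track how much of `qpqp` has been matched so far: state A is no progress, E is the absorbing accept state reached once `qpqp` has occurred. Intermediate states record partial matches; on a mismatch, fall back to the longest reusable overlap.
A 5-state machine:
       p  q 
>  A   A  B 
   B   C  B 
   C   A  D 
   D   E  B 
 * E   E  E 
(> = start, * = accepting)

start=A accept=E A-p->A A-q->B B-p->C B-q->B C-p->A C-q->D D-p->E D-q->B E-p->E E-q->E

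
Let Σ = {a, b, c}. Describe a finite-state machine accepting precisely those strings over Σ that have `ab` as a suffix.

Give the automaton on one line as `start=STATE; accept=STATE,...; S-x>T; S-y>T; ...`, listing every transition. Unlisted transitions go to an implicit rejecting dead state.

Remember how much of `ab` the current input suffix matches. State s0 means no match yet; s1 means the last symbol is `a`; s2 means the last 2 symbols are `ab`. Only s2 accepts. On a mismatch, fall back to the longest proper suffix that is still a prefix of `ab`.
        a   b   c  
>  s0   s1  s0  s0 
   s1   s1  s2  s0 
 * s2   s1  s0  s0 
(> = start, * = accepting)

start=s0; accept=s2; s0-a>s1; s0-b>s0; s0-c>s0; s1-a>s1; s1-b>s2; s1-c>s0; s2-a>s1; s2-b>s0; s2-c>s0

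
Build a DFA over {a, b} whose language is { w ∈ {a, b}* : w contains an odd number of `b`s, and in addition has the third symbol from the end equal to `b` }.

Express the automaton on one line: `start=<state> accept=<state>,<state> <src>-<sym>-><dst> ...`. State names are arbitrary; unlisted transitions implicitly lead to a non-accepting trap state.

start=q0 accept=q11,q14,q20,q21 q0-a->q1 q0-b->q2 q1-a->q3 q1-b->q4 q2-a->q5 q2-b->q6 q3-a->q7 q3-b->q8 q4-a->q9 q4-b->q10 q5-a->q11 q5-b->q12 q6-a->q13 q6-b->q14 q7-a->q7 q7-b->q8 q8-a->q9 q8-b->q10 q9-a->q11 q9-b->q12 q10-a->q13 q10-b->q14 q11-a->q15 q11-b->q16 q12-a->q17 q12-b->q18 q13-a->q19 q13-b->q20 q14-a->q21 q14-b->q22 q15-a->q15 q15-b->q16 q16-a->q17 q16-b->q18 q17-a->q19 q17-b->q20 q18-a->q21 q18-b->q22 q19-a->q7 q19-b->q8 q20-a->q9 q20-b->q10 q21-a->q11 q21-b->q12 q22-a->q13 q22-b->q14

Build one automaton per condition and run them in lockstep. The first has 2 states tracking the count of `b`s modulo 2; the second has 15 states tracking the last 3 symbols read. A product state is a pair (one from each), accepting exactly when both do.
23 states suffice.
          a    b  
>  q0     q1   q2 
   q1     q3   q4 
   q2     q5   q6 
   q3     q7   q8 
   q4     q9  q10 
   q5    q11  q12 
   q6    q13  q14 
   q7     q7   q8 
   q8     q9  q10 
   q9    q11  q12 
   q10   q13  q14 
 * q11   q15  q16 
   q12   q17  q18 
   q13   q19  q20 
 * q14   q21  q22 
   q15   q15  q16 
   q16   q17  q18 
   q17   q19  q20 
   q18   q21  q22 
   q19    q7   q8 
 * q20    q9  q10 
 * q21   q11  q12 
   q22   q13  q14 
(> = start, * = accepting)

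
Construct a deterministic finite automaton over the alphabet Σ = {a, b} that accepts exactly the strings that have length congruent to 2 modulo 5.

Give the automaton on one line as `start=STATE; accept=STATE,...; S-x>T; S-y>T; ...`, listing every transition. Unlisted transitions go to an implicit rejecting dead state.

start=q0; accept=q2; q0-a>q1; q0-b>q1; q1-a>q2; q1-b>q2; q2-a>q3; q2-b>q3; q3-a>q4; q3-b>q4; q4-a>q0; q4-b>q0

Only the length mod 5 matters, so use a 5-cycle: from any state, every input symbol moves to the next state, wrapping q4 back to q0. Mark q2 accepting.
        a   b  
>  q0   q1  q1 
   q1   q2  q2 
 * q2   q3  q3 
   q3   q4  q4 
   q4   q0  q0 
(> = start, * = accepting)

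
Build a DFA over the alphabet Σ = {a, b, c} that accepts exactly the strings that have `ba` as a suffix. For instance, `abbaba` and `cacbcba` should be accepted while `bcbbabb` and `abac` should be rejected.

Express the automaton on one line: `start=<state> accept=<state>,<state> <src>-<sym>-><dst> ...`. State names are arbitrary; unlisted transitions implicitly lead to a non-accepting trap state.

start=q0 accept=q2 q0-a->q0 q0-b->q1 q0-c->q0 q1-a->q2 q1-b->q1 q1-c->q0 q2-a->q0 q2-b->q1 q2-c->q0

Remember how much of `ba` the current input suffix matches. State q0 means no match yet; q1 means the last symbol is `b`; q2 means the last 2 symbols are `ba`. Only q2 accepts. On a mismatch, fall back to the longest proper suffix that is still a prefix of `ba`.
With 3 states:
        a   b   c  
>  q0   q0  q1  q0 
   q1   q2  q1  q0 
 * q2   q0  q1  q0 
(> = start, * = accepting)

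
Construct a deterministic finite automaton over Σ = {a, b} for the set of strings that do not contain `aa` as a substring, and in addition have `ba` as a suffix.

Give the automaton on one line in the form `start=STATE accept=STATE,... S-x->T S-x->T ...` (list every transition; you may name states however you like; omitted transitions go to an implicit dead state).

Build one automaton per condition and run them in lockstep. The first has 3 states tracking partial matches of the forbidden pattern `aa`; the second has 3 states tracking how much of the suffix `ba` has currently been matched. A product state is a pair (one from each), accepting exactly when both do.
With 7 states:
        a   b  
>  S0   S1  S2 
   S1   S3  S2 
   S2   S4  S2 
   S3   S3  S5 
 * S4   S3  S2 
   S5   S6  S5 
   S6   S3  S5 
(> = start, * = accepting)

start=S0 accept=S4 S0-a->S1 S0-b->S2 S1-a->S3 S1-b->S2 S2-a->S4 S2-b->S2 S3-a->S3 S3-b->S5 S4-a->S3 S4-b->S2 S5-a->S6 S5-b->S5 S6-a->S3 S6-b->S5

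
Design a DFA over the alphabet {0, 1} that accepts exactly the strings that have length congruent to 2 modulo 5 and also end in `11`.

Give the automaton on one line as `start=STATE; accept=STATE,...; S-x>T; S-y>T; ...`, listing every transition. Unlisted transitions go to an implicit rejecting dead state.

Handle the two conditions separately and then intersect. The first has 5 states tracking the input length modulo 5; the second has 3 states tracking how much of the suffix `11` has currently been matched. A product state is a pair (one from each), accepting exactly when both do.
A 15-state machine:
          0    1  
>  s0     s1   s2 
   s1     s3   s4 
   s2     s3   s5 
   s3     s6   s7 
   s4     s6   s8 
 * s5     s6   s8 
   s6     s9  s10 
   s7     s9  s11 
   s8     s9  s11 
   s9     s0  s12 
   s10    s0  s13 
   s11    s0  s13 
   s12    s1  s14 
   s13    s1  s14 
   s14    s3   s5 
(> = start, * = accepting)

start=s0; accept=s5; s0-0>s1; s0-1>s2; s1-0>s3; s1-1>s4; s2-0>s3; s2-1>s5; s3-0>s6; s3-1>s7; s4-0>s6; s4-1>s8; s5-0>s6; s5-1>s8; s6-0>s9; s6-1>s10; s7-0>s9; s7-1>s11; s8-0>s9; s8-1>s11; s9-0>s0; s9-1>s12; s10-0>s0; s10-1>s13; s11-0>s0; s11-1>s13; s12-0>s1; s12-1>s14; s13-0>s1; s13-1>s14; s14-0>s3; s14-1>s5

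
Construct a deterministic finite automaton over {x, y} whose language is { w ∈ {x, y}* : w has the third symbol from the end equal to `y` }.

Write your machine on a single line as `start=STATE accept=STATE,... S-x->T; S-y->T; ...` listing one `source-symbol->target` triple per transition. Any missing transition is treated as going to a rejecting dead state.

start=S0; accept=S11,S12,S13,S14; S0-x->S1; S0-y->S2; S1-x->S3; S1-y->S4; S2-x->S5; S2-y->S6; S3-x->S7; S3-y->S8; S4-x->S9; S4-y->S10; S5-x->S11; S5-y->S12; S6-x->S13; S6-y->S14; S7-x->S7; S7-y->S8; S8-x->S9; S8-y->S10; S9-x->S11; S9-y->S12; S10-x->S13; S10-y->S14; S11-x->S7; S11-y->S8; S12-x->S9; S12-y->S10; S13-x->S11; S13-y->S12; S14-x->S13; S14-y->S14

A DFA must remember the last 3 symbols (since which symbol is third-to-last isn't known until the input ends). Use one state per possible window of the last ≤3 symbols; accept from those whose window starts with `y`.
          x    y  
>  S0     S1   S2 
   S1     S3   S4 
   S2     S5   S6 
   S3     S7   S8 
   S4     S9  S10 
   S5    S11  S12 
   S6    S13  S14 
   S7     S7   S8 
   S8     S9  S10 
   S9    S11  S12 
   S10   S13  S14 
 * S11    S7   S8 
 * S12    S9  S10 
 * S13   S11  S12 
 * S14   S13  S14 
(> = start, * = accepting)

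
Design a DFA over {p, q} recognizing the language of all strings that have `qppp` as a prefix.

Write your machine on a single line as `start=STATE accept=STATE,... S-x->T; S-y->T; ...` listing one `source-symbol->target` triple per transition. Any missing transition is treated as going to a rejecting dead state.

start=s0; accept=s4; s0-p->s5; s0-q->s1; s1-p->s2; s1-q->s5; s2-p->s3; s2-q->s5; s3-p->s4; s3-q->s5; s4-p->s4; s4-q->s4; s5-p->s5; s5-q->s5

Walk along `qppp` while the input agrees: from s0 take `q` to s1, and so on. Any deviation drops to the rejecting sink s5. Once s4 is reached the prefix is confirmed and every continuation is accepted.
With 6 states:
        p   q  
>  s0   s5  s1 
   s1   s2  s5 
   s2   s3  s5 
   s3   s4  s5 
 * s4   s4  s4 
   s5   s5  s5 
(> = start, * = accepting)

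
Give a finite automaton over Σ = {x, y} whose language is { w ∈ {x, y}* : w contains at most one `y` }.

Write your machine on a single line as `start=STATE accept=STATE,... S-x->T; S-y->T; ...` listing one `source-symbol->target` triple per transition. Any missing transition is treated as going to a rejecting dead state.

start=A; accept=A,B; A-x->A; A-y->B; B-x->B; B-y->C; C-x->C; C-y->C

Count `y`s, saturating at 2: state A means no `y` yet, B means one `y` seen, C means more than one. Each `y` increments (capped at C); other symbols loop. Accept from {A, B}.
       x  y 
>* A   A  B 
 * B   B  C 
   C   C  C 
(> = start, * = accepting)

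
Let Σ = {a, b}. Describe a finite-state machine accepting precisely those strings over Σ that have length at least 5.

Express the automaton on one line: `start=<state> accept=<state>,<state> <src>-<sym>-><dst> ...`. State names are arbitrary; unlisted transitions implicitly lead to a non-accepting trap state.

start=q0 accept=q5,q6 q0-a->q1 q0-b->q1 q1-a->q2 q1-b->q2 q2-a->q3 q2-b->q3 q3-a->q4 q3-b->q4 q4-a->q5 q4-b->q5 q5-a->q6 q5-b->q6 q6-a->q6 q6-b->q6

Count input length up to 6: every symbol moves from q0 toward q6, which means 'more than 5' and absorbs. Accept from {q5, q6}.
With 7 states:
        a   b  
>  q0   q1  q1 
   q1   q2  q2 
   q2   q3  q3 
   q3   q4  q4 
   q4   q5  q5 
 * q5   q6  q6 
 * q6   q6  q6 
(> = start, * = accepting)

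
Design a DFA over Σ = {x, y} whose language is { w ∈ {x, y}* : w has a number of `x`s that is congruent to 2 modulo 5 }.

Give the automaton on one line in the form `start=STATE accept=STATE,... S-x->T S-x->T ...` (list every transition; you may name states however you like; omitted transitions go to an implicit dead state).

Keep the running count of `x`s modulo 5: each `x` advances along the cycle s0 → s1 → s2 → s3 → s4 → s0 while other symbols loop. Accept at s2.
With 5 states:
        x   y  
>  s0   s1  s0 
   s1   s2  s1 
 * s2   s3  s2 
   s3   s4  s3 
   s4   s0  s4 
(> = start, * = accepting)

start=s0 accept=s2 s0-x->s1 s0-y->s0 s1-x->s2 s1-y->s1 s2-x->s3 s2-y->s2 s3-x->s4 s3-y->s3 s4-x->s0 s4-y->s4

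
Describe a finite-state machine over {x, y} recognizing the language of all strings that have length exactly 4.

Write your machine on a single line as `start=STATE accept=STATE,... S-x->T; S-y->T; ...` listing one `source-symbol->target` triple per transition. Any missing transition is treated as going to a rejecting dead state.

We only need to distinguish lengths 0, 1, …, 4, and '>4'. Chain q0 → q1 → q2 → q3 → q4 → q5 on every symbol, with q5 looping. Accepting states: {q4}.
A 6-state machine:
        x   y  
>  q0   q1  q1 
   q1   q2  q2 
   q2   q3  q3 
   q3   q4  q4 
 * q4   q5  q5 
   q5   q5  q5 
(> = start, * = accepting)

start=q0; accept=q4; q0-x->q1; q0-y->q1; q1-x->q2; q1-y->q2; q2-x->q3; q2-y->q3; q3-x->q4; q3-y->q4; q4-x->q5; q4-y->q5; q5-x->q5; q5-y->q5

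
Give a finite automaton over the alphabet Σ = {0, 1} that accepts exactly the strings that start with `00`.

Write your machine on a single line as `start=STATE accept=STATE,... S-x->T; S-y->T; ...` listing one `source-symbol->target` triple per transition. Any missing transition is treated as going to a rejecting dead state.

Walk along `00` while the input agrees: from S0 take `0` to S1, and so on. Any deviation drops to the rejecting sink S3. Once S2 is reached the prefix is confirmed and every continuation is accepted.
A 4-state machine:
        0   1  
>  S0   S1  S3 
   S1   S2  S3 
 * S2   S2  S2 
   S3   S3  S3 
(> = start, * = accepting)

start=S0; accept=S2; S0-0->S1; S0-1->S3; S1-0->S2; S1-1->S3; S2-0->S2; S2-1->S2; S3-0->S3; S3-1->S3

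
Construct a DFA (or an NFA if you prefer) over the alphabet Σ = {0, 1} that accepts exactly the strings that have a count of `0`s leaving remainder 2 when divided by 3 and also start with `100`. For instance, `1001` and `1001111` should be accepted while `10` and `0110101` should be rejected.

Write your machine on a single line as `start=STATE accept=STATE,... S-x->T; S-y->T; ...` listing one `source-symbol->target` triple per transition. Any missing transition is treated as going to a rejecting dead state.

start=s0; accept=s4; s0-0->s1; s0-1->s2; s1-0->s1; s1-1->s1; s2-0->s3; s2-1->s1; s3-0->s4; s3-1->s1; s4-0->s5; s4-1->s4; s5-0->s6; s5-1->s5; s6-0->s4; s6-1->s6

Run two small machines in parallel and take their product. The first has 3 states tracking the count of `0`s modulo 3; the second has 5 states tracking whether the input so far still matches the prefix `100`. A product state is a pair (one from each), accepting exactly when both do. After merging equivalent states the machine shrinks.
With 7 states:
        0   1  
>  s0   s1  s2 
   s1   s1  s1 
   s2   s3  s1 
   s3   s4  s1 
 * s4   s5  s4 
   s5   s6  s5 
   s6   s4  s6 
(> = start, * = accepting)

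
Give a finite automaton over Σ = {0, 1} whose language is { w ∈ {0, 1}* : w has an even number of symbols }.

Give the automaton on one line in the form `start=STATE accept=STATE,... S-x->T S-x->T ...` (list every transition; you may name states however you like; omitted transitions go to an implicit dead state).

start=q0 accept=q0 q0-0->q1 q0-1->q1 q1-0->q0 q1-1->q0

Count input length modulo 2: every symbol advances one step around the cycle q0 → q1 → q0. Accept at q0.
With 2 states:
        0   1  
>* q0   q1  q1 
   q1   q0  q0 
(> = start, * = accepting)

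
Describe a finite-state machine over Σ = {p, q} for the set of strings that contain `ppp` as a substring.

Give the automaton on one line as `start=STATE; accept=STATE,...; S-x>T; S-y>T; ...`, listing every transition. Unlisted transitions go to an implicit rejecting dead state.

start=S0; accept=S3; S0-p>S1; S0-q>S0; S1-p>S2; S1-q>S0; S2-p>S3; S2-q>S0; S3-p>S3; S3-q>S3

Track how much of `ppp` has been matched so far: state S0 is no progress, S3 is the absorbing accept state reached once `ppp` has occurred. Intermediate states record partial matches; on a mismatch, fall back to the longest reusable overlap.
A 4-state machine:
        p   q  
>  S0   S1  S0 
   S1   S2  S0 
   S2   S3  S0 
 * S3   S3  S3 
(> = start, * = accepting)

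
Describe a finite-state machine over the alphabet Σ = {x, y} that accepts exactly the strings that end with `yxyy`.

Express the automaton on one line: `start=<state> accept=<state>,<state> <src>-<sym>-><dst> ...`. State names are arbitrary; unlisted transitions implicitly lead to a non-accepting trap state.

Let each state record the length of the longest suffix of the input read so far that is also a prefix of `yxyy`. q1 means the last symbol is `y`; q2 means the last 2 symbols are `yx`; q3 means the last 3 symbols are `yxy`; q4 means the last 4 symbols are `yxyy`. Accept only at q4, where the string currently ends in `yxyy`.
With 5 states:
        x   y  
>  q0   q0  q1 
   q1   q2  q1 
   q2   q0  q3 
   q3   q2  q4 
 * q4   q2  q1 
(> = start, * = accepting)

start=q0 accept=q4 q0-x->q0 q0-y->q1 q1-x->q2 q1-y->q1 q2-x->q0 q2-y->q3 q3-x->q2 q3-y->q4 q4-x->q2 q4-y->q1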